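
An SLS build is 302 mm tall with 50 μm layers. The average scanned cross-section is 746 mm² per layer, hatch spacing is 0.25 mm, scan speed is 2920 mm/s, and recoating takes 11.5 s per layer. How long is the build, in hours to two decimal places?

Layer count = ceil(302 / 0.05) = 6040.
Hatch length per layer = 746 / 0.25, so 2984 mm.
Per-layer scan time = 2984 / 2920, so 1.0219 s.
Per-layer time: 1.0219 + 11.5 → 12.5219 s.
6040 layers × 12.5219 s/layer = 75632.276 s, i.e. 21.01 hours.

21.01 hours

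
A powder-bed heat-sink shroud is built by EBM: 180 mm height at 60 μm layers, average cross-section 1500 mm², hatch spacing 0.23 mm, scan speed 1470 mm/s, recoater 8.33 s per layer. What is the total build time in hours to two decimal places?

Layers = ⌈180/0.06⌉ = 3000.
Per-layer scan distance = 1500 / 0.23, so 6521.7 mm.
Per-layer scan time = 6521.7 / 1470, so 4.4365 s.
Per-layer time = 4.4365 + 8.33, so 12.7665 s.
Build time = 3000 × 12.7665 = 38299.5 s = 10.64 hours.

10.64 hours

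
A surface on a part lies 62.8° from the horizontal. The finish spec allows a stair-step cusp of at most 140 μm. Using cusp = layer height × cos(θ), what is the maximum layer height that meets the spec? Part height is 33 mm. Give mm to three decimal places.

cos(62.8°) = 0.4571; t_max = 0.14/0.4571 = 0.306 mm.

0.306 mm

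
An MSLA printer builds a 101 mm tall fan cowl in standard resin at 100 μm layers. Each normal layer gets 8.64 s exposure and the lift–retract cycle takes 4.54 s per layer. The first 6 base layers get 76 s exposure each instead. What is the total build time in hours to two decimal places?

Layer count = ceil(101 / 0.1) = 1010.
Base layers: 6 × (76 + 4.54) → 483.24 s.
Regular layers = 1004 × (8.64 + 4.54) = 13232.72 s.
Sum: 483.24 + 13232.72 = 13715.96 s → 3.81 hours.

3.81 hours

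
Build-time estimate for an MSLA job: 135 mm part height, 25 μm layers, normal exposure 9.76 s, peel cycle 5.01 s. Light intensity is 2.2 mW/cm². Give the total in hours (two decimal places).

22.16 hours

Layers = ⌈135/0.025⌉ = 5400.
Per-layer time: 9.76 + 5.01 → 14.77 s.
Build time: 5400 × 14.77 s = 79758 s, i.e. 22.16 hours.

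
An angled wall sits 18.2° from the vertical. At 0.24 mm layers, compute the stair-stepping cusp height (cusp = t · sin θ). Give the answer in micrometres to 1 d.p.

sin(18.2°) = 0.3123, so cusp = 0.24 × 0.3123 = 0.074952 mm → 75.0 μm.

75.0 μm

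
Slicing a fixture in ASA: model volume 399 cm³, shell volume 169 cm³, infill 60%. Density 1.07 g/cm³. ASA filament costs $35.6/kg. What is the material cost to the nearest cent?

Interior volume: 399 − 169 → 230 cm³.
Deposited infill = 0.60 × 230, so 138 cm³.
Total extruded = 169 + 138, so 307 cm³.
Mass = 307 × 1.07 = 328.49 g.
At $35.6/kg: 328.49/1000 × 35.6 = $11.69.

$11.69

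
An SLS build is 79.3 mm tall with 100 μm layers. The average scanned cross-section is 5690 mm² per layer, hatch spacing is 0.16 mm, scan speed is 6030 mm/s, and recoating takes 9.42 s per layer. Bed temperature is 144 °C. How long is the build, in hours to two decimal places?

3.37 hours

Layer count = ceil(79.3 / 0.1) = 793.
Scan path per layer = 5690 / 0.16, so 35562.5 mm.
Per-layer scan time = 35562.5 / 6030, so 5.8976 s.
Per-layer time = 5.8976 + 9.42 = 15.3176 s.
Build time = 793 × 15.3176 = 12146.8568 s = 3.37 hours.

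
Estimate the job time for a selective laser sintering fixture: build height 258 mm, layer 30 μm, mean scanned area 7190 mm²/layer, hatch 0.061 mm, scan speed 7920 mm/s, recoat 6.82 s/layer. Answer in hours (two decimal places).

Layer count = ceil(258 / 0.03) = 8600.
Hatch length per layer: 7190 / 0.061 → 117868.9 mm.
Laser time per layer = 117868.9 / 7920 = 14.8824 s.
Layer cycle: 14.8824 + 6.82 → 21.7024 s.
8600 layers × 21.7024 s/layer = 186640.64 s, i.e. 51.84 hours.

51.84 hours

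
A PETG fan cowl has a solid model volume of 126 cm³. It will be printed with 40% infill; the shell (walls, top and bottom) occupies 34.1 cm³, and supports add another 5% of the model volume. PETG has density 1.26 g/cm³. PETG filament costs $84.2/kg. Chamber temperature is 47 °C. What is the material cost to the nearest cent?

Interior volume: 126 − 34.1 → 91.9 cm³.
Deposited infill: 0.40 × 91.9 → 36.76 cm³.
Support: 0.05 × 126 → 6.3 cm³.
Total printed volume = 34.1 + 36.76 + 6.3 = 77.16 cm³.
Mass = 77.16 × 1.26, so 97.2216 g.
Cost = 97.2216 g / 1000 × $84.2/kg = $8.19.

$8.19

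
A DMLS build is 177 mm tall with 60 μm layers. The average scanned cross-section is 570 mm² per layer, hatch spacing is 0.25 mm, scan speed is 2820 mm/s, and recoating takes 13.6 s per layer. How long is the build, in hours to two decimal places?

Layer count = ceil(177 / 0.06) = 2950.
Hatch length per layer: 570 / 0.25 → 2280 mm.
Laser time per layer = 2280 / 2820, so 0.8085 s.
Layer cycle: 0.8085 + 13.6 → 14.4085 s.
2950 layers × 14.4085 s/layer = 42505.075 s, i.e. 11.81 hours.

11.81 hours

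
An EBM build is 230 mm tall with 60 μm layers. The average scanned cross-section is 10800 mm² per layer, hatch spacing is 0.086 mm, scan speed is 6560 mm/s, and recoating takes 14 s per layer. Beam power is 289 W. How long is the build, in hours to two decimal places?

Number of layers: 230 / 0.06 → 3834 (rounded up).
Per-layer scan distance: 10800 / 0.086 → 125581.4 mm.
Scan time per layer = 125581.4 / 6560, so 19.1435 s.
Per-layer time = 19.1435 + 14 = 33.1435 s.
3834 layers × 33.1435 s/layer = 127072.179 s, i.e. 35.30 hours.

35.30 hours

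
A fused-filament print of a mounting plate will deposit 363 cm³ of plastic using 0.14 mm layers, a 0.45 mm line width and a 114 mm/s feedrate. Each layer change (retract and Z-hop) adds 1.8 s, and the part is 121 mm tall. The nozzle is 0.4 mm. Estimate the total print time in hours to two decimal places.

Bead cross-section = 0.14 × 0.45, so 0.063 mm².
Path length: 363000 mm³ / 0.063 mm² → 5761904.8 mm.
Extrusion time: 5761904.8 / 114 → 50543 s.
Layer count = ceil(121 / 0.14) = 865.
Layer-change overhead = 865 × 1.8 = 1557 s.
Altogether 50543 + 1557 = 52100 s, i.e. 14.47 hours.

14.47 hours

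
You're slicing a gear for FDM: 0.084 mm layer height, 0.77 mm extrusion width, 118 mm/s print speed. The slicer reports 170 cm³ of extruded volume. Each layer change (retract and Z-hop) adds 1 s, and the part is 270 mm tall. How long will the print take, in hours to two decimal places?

7.08 hours

Extrusion cross-section = 0.084 × 0.77 = 0.06468 mm².
Total extruded path = 170000/0.06468 = 2628324.1 mm.
Print-move time = 2628324.1 / 118, so 22273.9 s.
Layer count = ceil(270 / 0.084) = 3215.
Non-print overhead = 3215 × 1, so 3215 s.
Total = 22273.9 + 3215 = 25488.9 s = 7.08 hours.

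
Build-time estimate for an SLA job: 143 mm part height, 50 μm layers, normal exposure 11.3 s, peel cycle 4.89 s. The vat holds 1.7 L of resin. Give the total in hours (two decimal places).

12.86 hours

Number of layers: 143 / 0.05 → 2860 (rounded up).
Each layer takes = 11.3 + 4.89, so 16.19 s.
Total = 2860 × 16.19 = 46303.4 s = 12.86 hours.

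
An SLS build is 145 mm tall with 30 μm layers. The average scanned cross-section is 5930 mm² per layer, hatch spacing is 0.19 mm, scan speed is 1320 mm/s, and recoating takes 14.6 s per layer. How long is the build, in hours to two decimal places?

Layer count = ceil(145 / 0.03) = 4834.
Per-layer scan distance = 5930 / 0.19 = 31210.5 mm.
Scan time per layer = 31210.5 / 1320 = 23.6443 s.
Time per layer: 23.6443 + 14.6 → 38.2443 s.
Total: 4834 × 38.2443 s = 184872.9462 s → 51.35 hours.

51.35 hours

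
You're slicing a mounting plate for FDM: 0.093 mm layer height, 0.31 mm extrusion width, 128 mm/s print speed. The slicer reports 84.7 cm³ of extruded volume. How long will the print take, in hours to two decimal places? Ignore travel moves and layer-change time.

6.38 hours

Bead cross-section: 0.093 × 0.31 → 0.02883 mm².
Path length: 84700 mm³ / 0.02883 mm² → 2937911.9 mm.
Time extruding: 2937911.9 / 128 → 22952.4 s.
22952.4 s = 6.38 hours.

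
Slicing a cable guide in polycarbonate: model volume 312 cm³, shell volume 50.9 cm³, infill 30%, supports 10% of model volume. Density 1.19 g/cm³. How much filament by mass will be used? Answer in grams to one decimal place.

Infill region: 312 − 50.9 → 261.1 cm³.
Deposited infill: 0.30 × 261.1 → 78.33 cm³.
Support = 0.10 × 312 = 31.2 cm³.
Total printed volume: 50.9 + 78.33 + 31.2 → 160.43 cm³.
Mass = 160.43 × 1.19, so 190.9117 g.

190.9 g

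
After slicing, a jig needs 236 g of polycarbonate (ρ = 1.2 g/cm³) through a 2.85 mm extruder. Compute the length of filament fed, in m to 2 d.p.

30.83 m

Volume = 236 g / 1.2 g·cm⁻³ = 196.6667 cm³ = 196666.7 mm³.
Filament cross-section = π × (2.85/2)² = 6.3794 mm².
Length = 196666.7 / 6.3794 = 30828.4 mm = 30.83 m.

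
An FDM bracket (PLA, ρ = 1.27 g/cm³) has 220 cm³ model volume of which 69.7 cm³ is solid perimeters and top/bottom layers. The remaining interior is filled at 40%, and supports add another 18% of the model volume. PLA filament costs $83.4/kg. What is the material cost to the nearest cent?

Infill region = 220 − 69.7, so 150.3 cm³.
Infill deposited = 0.40 × 150.3, so 60.12 cm³.
Support = 0.18 × 220, so 39.6 cm³.
Deposited volume = 69.7 + 60.12 + 39.6, so 169.42 cm³.
Mass: 169.42 × 1.27 → 215.1634 g.
At $83.4/kg: 215.1634/1000 × 83.4 = $17.94.

$17.94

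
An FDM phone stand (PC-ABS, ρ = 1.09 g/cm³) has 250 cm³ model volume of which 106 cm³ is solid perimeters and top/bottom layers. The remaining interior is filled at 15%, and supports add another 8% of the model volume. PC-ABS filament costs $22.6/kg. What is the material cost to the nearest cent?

Infill region = 250 − 106 = 144 cm³.
Deposited infill = 0.15 × 144 = 21.6 cm³.
Support = 0.08 × 250, so 20 cm³.
Total printed volume: 106 + 21.6 + 20 → 147.6 cm³.
Mass = 147.6 × 1.09 = 160.884 g.
Cost = 160.884 g / 1000 × $22.6/kg = $3.64.

$3.64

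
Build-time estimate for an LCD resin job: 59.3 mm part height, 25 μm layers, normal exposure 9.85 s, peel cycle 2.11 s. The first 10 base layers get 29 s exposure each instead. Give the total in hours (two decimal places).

7.93 hours

Layers = ⌈59.3/0.025⌉ = 2372.
Base layers = 10 × (29 + 2.11) = 311.1 s.
Normal layers = 2362 × (9.85 + 2.11), so 28249.52 s.
Sum: 311.1 + 28249.52 = 28560.62 s → 7.93 hours.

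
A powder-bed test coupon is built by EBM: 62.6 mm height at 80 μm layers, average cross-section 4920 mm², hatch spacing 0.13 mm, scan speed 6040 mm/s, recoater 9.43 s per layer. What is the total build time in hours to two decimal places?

Layers = ⌈62.6/0.08⌉ = 783.
Hatch length per layer: 4920 / 0.13 → 37846.2 mm.
Per-layer scan time: 37846.2 / 6040 → 6.2659 s.
Layer cycle: 6.2659 + 9.43 → 15.6959 s.
Total: 783 × 15.6959 s = 12289.8897 s → 3.41 hours.

3.41 hours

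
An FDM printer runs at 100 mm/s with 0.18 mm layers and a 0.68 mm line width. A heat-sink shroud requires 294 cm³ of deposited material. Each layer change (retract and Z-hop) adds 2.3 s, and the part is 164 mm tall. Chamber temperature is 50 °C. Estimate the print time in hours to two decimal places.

Line area: 0.18 × 0.68 → 0.1224 mm².
Path length: 294000 mm³ / 0.1224 mm² → 2401960.8 mm.
Time extruding = 2401960.8 / 100, so 24019.6 s.
Layer count = ceil(164 / 0.18) = 912.
Layer-change overhead = 912 × 2.3 = 2097.6 s.
Total = 24019.6 + 2097.6 = 26117.2 s = 7.25 hours.

7.25 hours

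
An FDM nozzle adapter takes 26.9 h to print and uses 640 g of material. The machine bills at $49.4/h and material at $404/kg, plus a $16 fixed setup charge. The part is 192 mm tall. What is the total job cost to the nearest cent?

$1603.42

Machine cost = 49.4 × 26.9 = $1328.86.
Material charge = 404 × 640/1000 = $258.56.
Adding setup: 1328.86 + 258.56 + 16 → $1603.42.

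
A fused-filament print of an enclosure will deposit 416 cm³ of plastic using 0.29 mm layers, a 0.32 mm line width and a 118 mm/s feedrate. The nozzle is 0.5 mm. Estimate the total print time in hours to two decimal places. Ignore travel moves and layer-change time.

Extrusion cross-section: 0.29 × 0.32 → 0.0928 mm².
Path length: 416000 mm³ / 0.0928 mm² → 4482758.6 mm.
Time extruding = 4482758.6 / 118, so 37989.5 s.
In the requested units: 37989.5 s = 10.55 hours.

10.55 hours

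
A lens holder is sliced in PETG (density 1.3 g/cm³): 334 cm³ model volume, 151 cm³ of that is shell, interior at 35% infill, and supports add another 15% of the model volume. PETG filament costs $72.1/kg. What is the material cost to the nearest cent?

Infill region: 334 − 151 → 183 cm³.
Deposited infill: 0.35 × 183 → 64.05 cm³.
Support: 0.15 × 334 → 50.1 cm³.
Total extruded: 151 + 64.05 + 50.1 → 265.15 cm³.
Mass = 265.15 × 1.3, so 344.695 g.
Cost = 344.695 g / 1000 × $72.1/kg = $24.85.

$24.85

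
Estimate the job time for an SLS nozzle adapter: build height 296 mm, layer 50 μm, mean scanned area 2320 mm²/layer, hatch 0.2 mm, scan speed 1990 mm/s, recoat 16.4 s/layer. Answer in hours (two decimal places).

36.55 hours

Number of layers: 296 / 0.05 → 5920 (rounded up).
Per-layer scan distance: 2320 / 0.2 → 11600 mm.
Per-layer scan time: 11600 / 1990 → 5.8291 s.
Per-layer time = 5.8291 + 16.4 = 22.2291 s.
Build time = 5920 × 22.2291 = 131596.272 s = 36.55 hours.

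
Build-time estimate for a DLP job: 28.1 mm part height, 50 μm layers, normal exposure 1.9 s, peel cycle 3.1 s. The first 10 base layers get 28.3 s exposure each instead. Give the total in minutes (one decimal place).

Layers = ⌈28.1/0.05⌉ = 562.
Burn-in layers = 10 × (28.3 + 3.1), so 314 s.
Remaining layers = 552 × (1.9 + 3.1) = 2760 s.
Total = 314 + 2760 = 3074 s = 51.2 minutes.

51.2 minutes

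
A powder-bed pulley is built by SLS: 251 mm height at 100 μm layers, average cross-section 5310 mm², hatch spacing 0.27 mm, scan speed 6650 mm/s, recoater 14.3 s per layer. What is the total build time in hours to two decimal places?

Layer count = ceil(251 / 0.1) = 2510.
Per-layer scan distance = 5310 / 0.27, so 19666.7 mm.
Laser time per layer = 19666.7 / 6650, so 2.9574 s.
Layer cycle: 2.9574 + 14.3 → 17.2574 s.
2510 layers × 17.2574 s/layer = 43316.074 s, i.e. 12.03 hours.

12.03 hours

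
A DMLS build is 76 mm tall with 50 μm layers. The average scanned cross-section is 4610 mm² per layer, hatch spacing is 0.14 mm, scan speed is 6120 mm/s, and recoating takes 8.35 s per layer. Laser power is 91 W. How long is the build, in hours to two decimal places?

5.80 hours

Layer count = ceil(76 / 0.05) = 1520.
Hatch length per layer = 4610 / 0.14 = 32928.6 mm.
Scan time per layer = 32928.6 / 6120 = 5.3805 s.
Per-layer time: 5.3805 + 8.35 → 13.7305 s.
1520 layers × 13.7305 s/layer = 20870.36 s, i.e. 5.80 hours.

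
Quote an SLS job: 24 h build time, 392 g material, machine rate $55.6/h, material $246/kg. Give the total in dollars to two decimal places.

$1430.83

Machine cost: 55.6 × 24 → $1334.40.
Material charge = 246 × 392/1000 = $96.432.
Job cost: 1334.40 + 96.432 = 1430.832 ≈ $1430.83.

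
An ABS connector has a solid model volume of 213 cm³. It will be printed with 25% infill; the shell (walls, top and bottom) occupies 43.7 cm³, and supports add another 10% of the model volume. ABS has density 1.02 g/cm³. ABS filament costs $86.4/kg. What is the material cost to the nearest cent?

$9.46

Volume inside the shell: 213 − 43.7 → 169.3 cm³.
Infill deposited: 0.25 × 169.3 → 42.325 cm³.
Support = 0.10 × 213, so 21.3 cm³.
Total printed volume = 43.7 + 42.325 + 21.3 = 107.325 cm³.
Mass = 107.325 × 1.02 = 109.4715 g.
Cost = 109.4715 g / 1000 × $86.4/kg = $9.46.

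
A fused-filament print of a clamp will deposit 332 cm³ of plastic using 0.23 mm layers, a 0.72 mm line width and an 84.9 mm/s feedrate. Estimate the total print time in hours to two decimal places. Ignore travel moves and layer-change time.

Extrusion cross-section = 0.23 × 0.72 = 0.1656 mm².
Path length: 332000 mm³ / 0.1656 mm² → 2004830.9 mm.
Print-move time = 2004830.9 / 84.9 = 23614 s.
23614 s = 6.56 hours.

6.56 hours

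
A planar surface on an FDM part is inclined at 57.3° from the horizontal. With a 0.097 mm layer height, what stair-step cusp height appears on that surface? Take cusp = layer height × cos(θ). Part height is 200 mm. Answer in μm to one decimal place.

Cusp = layer height × cos(57.3°) = 0.097 × 0.5402 = 0.052399 mm = 52.4 μm.

52.4 μm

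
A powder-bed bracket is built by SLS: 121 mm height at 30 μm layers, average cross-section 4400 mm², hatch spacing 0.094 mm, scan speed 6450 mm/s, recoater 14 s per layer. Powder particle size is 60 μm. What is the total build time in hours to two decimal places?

23.82 hours

Layer count = ceil(121 / 0.03) = 4034.
Scan path per layer: 4400 / 0.094 → 46808.5 mm.
Per-layer scan time = 46808.5 / 6450 = 7.2571 s.
Per-layer time = 7.2571 + 14 = 21.2571 s.
Build time = 4034 × 21.2571 = 85751.1414 s = 23.82 hours.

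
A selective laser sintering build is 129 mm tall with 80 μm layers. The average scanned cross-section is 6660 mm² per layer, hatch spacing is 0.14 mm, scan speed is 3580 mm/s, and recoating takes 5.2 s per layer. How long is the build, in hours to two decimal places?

8.28 hours

Layers = ⌈129/0.08⌉ = 1613.
Hatch length per layer = 6660 / 0.14, so 47571.4 mm.
Scan time per layer = 47571.4 / 3580 = 13.2881 s.
Time per layer = 13.2881 + 5.2 = 18.4881 s.
Total: 1613 × 18.4881 s = 29821.3053 s → 8.28 hours.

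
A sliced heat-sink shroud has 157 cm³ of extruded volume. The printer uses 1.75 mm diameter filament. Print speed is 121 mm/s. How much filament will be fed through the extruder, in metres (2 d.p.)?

65.27 m

Cross-section of 1.75 mm filament: π·(1.75/2)² = 2.4053 mm².
Length = 157 cm³ / 2.4053 mm² = 157000 / 2.4053 = 65272.52 mm = 65.27 m.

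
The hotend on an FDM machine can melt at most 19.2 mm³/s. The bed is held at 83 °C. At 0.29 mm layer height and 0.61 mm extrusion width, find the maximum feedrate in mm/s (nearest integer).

109 mm/s

A = 0.29 × 0.61, so 0.1769 mm².
Max speed = 19.2 / 0.1769 = 108.54 ≈ 109 mm/s.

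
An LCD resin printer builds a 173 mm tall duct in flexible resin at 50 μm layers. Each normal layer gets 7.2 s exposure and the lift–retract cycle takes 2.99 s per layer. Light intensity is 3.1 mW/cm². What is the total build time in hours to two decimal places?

9.79 hours

Number of layers: 173 / 0.05 → 3460 (rounded up).
Each layer takes = 7.2 + 2.99, so 10.19 s.
Total = 3460 × 10.19 = 35257.4 s = 9.79 hours.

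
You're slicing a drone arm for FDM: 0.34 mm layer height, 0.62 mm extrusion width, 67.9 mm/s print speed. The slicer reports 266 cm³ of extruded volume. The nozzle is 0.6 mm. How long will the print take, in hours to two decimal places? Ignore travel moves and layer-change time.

5.16 hours

Bead cross-section = 0.34 × 0.62 = 0.2108 mm².
Path length: 266000 mm³ / 0.2108 mm² → 1261859.6 mm.
Print-move time = 1261859.6 / 67.9, so 18584.1 s.
18584.1 s = 5.16 hours.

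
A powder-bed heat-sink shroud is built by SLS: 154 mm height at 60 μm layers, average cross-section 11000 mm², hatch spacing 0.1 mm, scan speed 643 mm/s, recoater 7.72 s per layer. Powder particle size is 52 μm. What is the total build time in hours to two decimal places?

127.49 hours

Number of layers: 154 / 0.06 → 2567 (rounded up).
Hatch length per layer = 11000 / 0.1 = 110000 mm.
Scan time per layer: 110000 / 643 → 171.0731 s.
Time per layer = 171.0731 + 7.72 = 178.7931 s.
2567 layers × 178.7931 s/layer = 458961.8877 s, i.e. 127.49 hours.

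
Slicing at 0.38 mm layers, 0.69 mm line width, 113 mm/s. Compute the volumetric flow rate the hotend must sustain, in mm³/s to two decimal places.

29.63

A: 0.38 × 0.69 → 0.2622 mm².
Volumetric flow = 113 × 0.2622 = 29.63 mm³/s.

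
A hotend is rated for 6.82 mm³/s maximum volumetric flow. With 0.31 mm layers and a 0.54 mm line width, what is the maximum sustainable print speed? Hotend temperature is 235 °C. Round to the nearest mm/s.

41 mm/s

Bead cross-section: 0.31 × 0.54 → 0.1674 mm².
v_max = Q/A = 6.82/0.1674 = 40.74 mm/s → 41 mm/s.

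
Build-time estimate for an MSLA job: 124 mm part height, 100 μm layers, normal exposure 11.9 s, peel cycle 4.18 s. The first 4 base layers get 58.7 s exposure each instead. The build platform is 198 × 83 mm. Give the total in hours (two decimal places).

5.59 hours

Layers = ⌈124/0.1⌉ = 1240.
Bottom layers: 4 × (58.7 + 4.18) → 251.52 s.
Normal layers: 1236 × (11.9 + 4.18) → 19874.88 s.
Total = 251.52 + 19874.88 = 20126.4 s = 5.59 hours.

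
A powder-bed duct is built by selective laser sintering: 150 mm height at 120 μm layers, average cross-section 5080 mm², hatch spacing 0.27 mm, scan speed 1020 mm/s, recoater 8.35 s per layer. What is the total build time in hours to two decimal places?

Number of layers: 150 / 0.12 → 1250 (rounded up).
Hatch length per layer = 5080 / 0.27 = 18814.8 mm.
Per-layer scan time = 18814.8 / 1020, so 18.4459 s.
Per-layer time = 18.4459 + 8.35, so 26.7959 s.
1250 layers × 26.7959 s/layer = 33494.875 s, i.e. 9.30 hours.

9.30 hours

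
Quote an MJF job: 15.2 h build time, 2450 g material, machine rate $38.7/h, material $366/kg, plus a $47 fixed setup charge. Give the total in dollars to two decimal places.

$1531.94

Machine-time cost: 38.7 × 15.2 → $588.24.
Material cost = 366 × 2450/1000 = $896.70.
Adding setup: 588.24 + 896.70 + 47 → $1531.94.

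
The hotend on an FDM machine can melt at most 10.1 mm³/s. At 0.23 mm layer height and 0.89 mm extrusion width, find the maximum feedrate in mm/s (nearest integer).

49 mm/s

A = 0.23 × 0.89 = 0.2047 mm².
Max speed = 10.1 / 0.2047 = 49.34 ≈ 49 mm/s.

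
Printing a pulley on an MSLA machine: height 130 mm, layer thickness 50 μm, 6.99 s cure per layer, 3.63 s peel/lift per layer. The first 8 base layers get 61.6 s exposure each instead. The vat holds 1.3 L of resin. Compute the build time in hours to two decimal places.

7.79 hours

Layers = ⌈130/0.05⌉ = 2600.
Burn-in layers = 8 × (61.6 + 3.63), so 521.84 s.
Remaining layers = 2592 × (6.99 + 3.63), so 27527.04 s.
Sum: 521.84 + 27527.04 = 28048.88 s → 7.79 hours.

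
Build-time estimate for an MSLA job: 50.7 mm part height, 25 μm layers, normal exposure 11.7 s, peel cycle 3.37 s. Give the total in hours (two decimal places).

Layers = ⌈50.7/0.025⌉ = 2028.
Cycle time = 11.7 + 3.37 = 15.07 s.
Build time: 2028 × 15.07 s = 30561.96 s, i.e. 8.49 hours.

8.49 hours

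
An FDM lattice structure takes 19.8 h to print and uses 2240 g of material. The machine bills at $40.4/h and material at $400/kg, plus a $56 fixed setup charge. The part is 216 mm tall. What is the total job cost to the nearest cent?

$1751.92

Machine-time cost: 40.4 × 19.8 → $799.92.
Material cost = 400 × 2240/1000 = $896.00.
Adding setup: 799.92 + 896.00 + 56 → $1751.92.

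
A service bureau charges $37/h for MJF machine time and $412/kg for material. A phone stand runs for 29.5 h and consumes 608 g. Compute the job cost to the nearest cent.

$1342.00

Time charge = 37 × 29.5, so $1091.50.
Material charge = 412 × 608/1000 = $250.496.
Total = 1091.50 + 250.496 = 1341.996 ≈ $1342.00.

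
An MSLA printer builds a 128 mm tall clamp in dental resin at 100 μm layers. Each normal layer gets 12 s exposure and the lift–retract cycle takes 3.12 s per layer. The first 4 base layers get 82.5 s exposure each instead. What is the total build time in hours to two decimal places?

5.45 hours

Layers = ⌈128/0.1⌉ = 1280.
Bottom layers: 4 × (82.5 + 3.12) → 342.48 s.
Normal layers = 1276 × (12 + 3.12) = 19293.12 s.
Sum: 342.48 + 19293.12 = 19635.6 s → 5.45 hours.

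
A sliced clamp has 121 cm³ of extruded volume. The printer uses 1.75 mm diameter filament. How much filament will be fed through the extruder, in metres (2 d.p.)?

A = π r² = π × 0.875² = 2.4053 mm².
L = 121000 mm³ / 2.4053 mm² = 50305.58 mm, i.e. 50.31 m.

50.31 m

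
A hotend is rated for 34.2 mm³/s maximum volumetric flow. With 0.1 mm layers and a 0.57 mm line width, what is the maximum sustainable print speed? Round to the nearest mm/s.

600 mm/s

A = 0.1 × 0.57, so 0.057 mm².
v_max = Q/A = 34.2/0.057 = 600.00 mm/s → 600 mm/s.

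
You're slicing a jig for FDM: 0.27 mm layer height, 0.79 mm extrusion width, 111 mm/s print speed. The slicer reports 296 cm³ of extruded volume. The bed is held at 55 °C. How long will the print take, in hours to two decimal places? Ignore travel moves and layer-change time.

Extrusion cross-section: 0.27 × 0.79 → 0.2133 mm².
Toolpath length = 296 cm³ / 0.2133 mm² = 296000 / 0.2133 = 1387716.8 mm.
Print-move time: 1387716.8 / 111 → 12502 s.
Converting: 12502 s = 3.47 hours.

3.47 hours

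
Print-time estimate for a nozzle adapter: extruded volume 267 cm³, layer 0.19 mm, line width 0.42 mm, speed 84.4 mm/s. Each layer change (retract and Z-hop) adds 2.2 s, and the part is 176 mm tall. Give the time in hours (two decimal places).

Bead cross-section: 0.19 × 0.42 → 0.0798 mm².
Total extruded path = 267000/0.0798 = 3345864.7 mm.
Extrusion time = 3345864.7 / 84.4, so 39642.9 s.
Number of layers: 176 / 0.19 → 927 (rounded up).
Z-hop total: 927 × 2.2 → 2039.4 s.
Total = 39642.9 + 2039.4 = 41682.3 s = 11.58 hours.

11.58 hours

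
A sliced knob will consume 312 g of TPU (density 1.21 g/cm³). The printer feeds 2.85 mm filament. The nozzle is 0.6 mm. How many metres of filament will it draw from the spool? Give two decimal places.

Volume = 312 g / 1.21 g·cm⁻³ = 257.8512 cm³ = 257851.2 mm³.
Filament cross-section = π × (2.85/2)² = 6.3794 mm².
L = V/A = 257851.2/6.3794 = 40419.35 mm → 40.42 m.

40.42 m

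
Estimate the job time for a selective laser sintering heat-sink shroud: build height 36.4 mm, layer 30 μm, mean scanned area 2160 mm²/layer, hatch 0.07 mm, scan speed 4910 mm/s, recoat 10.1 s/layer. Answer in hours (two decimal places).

Layer count = ceil(36.4 / 0.03) = 1214.
Scan path per layer = 2160 / 0.07 = 30857.1 mm.
Laser time per layer = 30857.1 / 4910, so 6.2845 s.
Time per layer: 6.2845 + 10.1 → 16.3845 s.
Build time = 1214 × 16.3845 = 19890.783 s = 5.53 hours.

5.53 hours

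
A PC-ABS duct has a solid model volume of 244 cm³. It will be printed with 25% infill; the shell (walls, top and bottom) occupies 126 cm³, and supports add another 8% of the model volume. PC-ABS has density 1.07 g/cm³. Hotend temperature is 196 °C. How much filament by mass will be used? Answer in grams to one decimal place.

Volume inside the shell: 244 − 126 → 118 cm³.
Infill deposited = 0.25 × 118 = 29.5 cm³.
Support = 0.08 × 244, so 19.52 cm³.
Total extruded = 126 + 29.5 + 19.52, so 175.02 cm³.
Mass = 175.02 × 1.07 = 187.2714 g.

187.3 g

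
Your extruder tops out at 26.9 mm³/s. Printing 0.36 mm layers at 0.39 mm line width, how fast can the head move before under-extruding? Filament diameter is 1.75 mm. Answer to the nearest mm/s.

192 mm/s

Bead cross-section = 0.36 × 0.39 = 0.1404 mm².
v_max = Q/A = 26.9/0.1404 = 191.60 mm/s → 192 mm/s.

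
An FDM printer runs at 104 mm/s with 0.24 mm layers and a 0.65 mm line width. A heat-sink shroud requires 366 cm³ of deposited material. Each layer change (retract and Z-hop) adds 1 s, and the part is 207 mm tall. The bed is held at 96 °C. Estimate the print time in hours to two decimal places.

Bead cross-section = 0.24 × 0.65 = 0.156 mm².
Toolpath length = 366 cm³ / 0.156 mm² = 366000 / 0.156 = 2346153.8 mm.
Print-move time: 2346153.8 / 104 → 22559.2 s.
Number of layers: 207 / 0.24 → 863 (rounded up).
Non-print overhead: 863 × 1 → 863 s.
Altogether 22559.2 + 863 = 23422.2 s, i.e. 6.51 hours.

6.51 hours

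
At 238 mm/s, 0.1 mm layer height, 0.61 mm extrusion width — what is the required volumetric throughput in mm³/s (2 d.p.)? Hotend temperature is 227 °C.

14.52

Extrusion cross-section = 0.1 × 0.61 = 0.061 mm².
Volumetric flow = 238 × 0.061 = 14.52 mm³/s.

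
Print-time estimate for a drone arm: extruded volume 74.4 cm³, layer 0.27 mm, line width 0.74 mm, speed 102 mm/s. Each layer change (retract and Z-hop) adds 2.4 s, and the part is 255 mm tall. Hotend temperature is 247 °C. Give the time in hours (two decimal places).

Line area: 0.27 × 0.74 → 0.1998 mm².
Toolpath length = 74.4 cm³ / 0.1998 mm² = 74400 / 0.1998 = 372372.4 mm.
Time extruding: 372372.4 / 102 → 3650.7 s.
Layers = ⌈255/0.27⌉ = 945.
Z-hop total: 945 × 2.4 → 2268 s.
Total = 3650.7 + 2268 = 5918.7 s = 1.64 hours.

1.64 hours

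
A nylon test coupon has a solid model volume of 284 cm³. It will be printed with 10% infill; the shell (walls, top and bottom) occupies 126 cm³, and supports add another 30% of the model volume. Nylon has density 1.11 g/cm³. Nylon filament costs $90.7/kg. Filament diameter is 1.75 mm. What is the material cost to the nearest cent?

Infill region = 284 − 126 = 158 cm³.
Infill deposited: 0.10 × 158 → 15.8 cm³.
Support = 0.30 × 284, so 85.2 cm³.
Total extruded = 126 + 15.8 + 85.2, so 227 cm³.
Mass = 227 × 1.11 = 251.97 g.
Cost = 251.97 g / 1000 × $90.7/kg = $22.85.

$22.85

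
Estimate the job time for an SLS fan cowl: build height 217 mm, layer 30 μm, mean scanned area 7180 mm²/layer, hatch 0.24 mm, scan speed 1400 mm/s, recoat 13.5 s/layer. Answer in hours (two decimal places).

Layers = ⌈217/0.03⌉ = 7234.
Per-layer scan distance = 7180 / 0.24, so 29916.7 mm.
Per-layer scan time: 29916.7 / 1400 → 21.3691 s.
Time per layer = 21.3691 + 13.5 = 34.8691 s.
Build time = 7234 × 34.8691 = 252243.0694 s = 70.07 hours.

70.07 hours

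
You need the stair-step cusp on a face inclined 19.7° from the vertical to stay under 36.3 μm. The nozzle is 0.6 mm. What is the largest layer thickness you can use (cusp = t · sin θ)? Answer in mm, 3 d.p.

t = h_c / sin θ = 0.0363 / 0.3371 = 0.108 mm.

0.108 mm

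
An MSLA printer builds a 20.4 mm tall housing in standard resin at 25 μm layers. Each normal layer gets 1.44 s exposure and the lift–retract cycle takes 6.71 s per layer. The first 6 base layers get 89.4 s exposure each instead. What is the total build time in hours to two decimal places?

1.99 hours

Layers = ⌈20.4/0.025⌉ = 816.
Base layers = 6 × (89.4 + 6.71), so 576.66 s.
Remaining layers: 810 × (1.44 + 6.71) → 6601.5 s.
Total = 576.66 + 6601.5 = 7178.16 s = 1.99 hours.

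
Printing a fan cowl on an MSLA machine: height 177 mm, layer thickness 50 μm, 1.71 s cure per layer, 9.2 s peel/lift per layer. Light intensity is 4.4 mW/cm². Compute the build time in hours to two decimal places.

Layer count = ceil(177 / 0.05) = 3540.
Cycle time = 1.71 + 9.2, so 10.91 s.
Total = 3540 × 10.91 = 38621.4 s = 10.73 hours.

10.73 hours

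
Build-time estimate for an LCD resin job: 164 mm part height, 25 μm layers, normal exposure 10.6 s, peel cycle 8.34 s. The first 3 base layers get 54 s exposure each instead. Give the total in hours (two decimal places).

Number of layers: 164 / 0.025 → 6560 (rounded up).
Bottom layers = 3 × (54 + 8.34) = 187.02 s.
Regular layers = 6557 × (10.6 + 8.34), so 124189.58 s.
Sum: 187.02 + 124189.58 = 124376.6 s → 34.55 hours.

34.55 hours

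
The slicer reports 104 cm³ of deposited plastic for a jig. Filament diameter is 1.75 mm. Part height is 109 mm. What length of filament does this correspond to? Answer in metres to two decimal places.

Filament cross-section = π × (1.75/2)² = 2.4053 mm².
Length = 104 cm³ / 2.4053 mm² = 104000 / 2.4053 = 43237.85 mm = 43.24 m.

43.24 m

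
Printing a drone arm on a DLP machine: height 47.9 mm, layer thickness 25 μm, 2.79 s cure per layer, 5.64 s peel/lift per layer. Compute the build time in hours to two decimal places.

Layer count = ceil(47.9 / 0.025) = 1916.
Per-layer time: 2.79 + 5.64 → 8.43 s.
Build time: 1916 × 8.43 s = 16151.88 s, i.e. 4.49 hours.

4.49 hours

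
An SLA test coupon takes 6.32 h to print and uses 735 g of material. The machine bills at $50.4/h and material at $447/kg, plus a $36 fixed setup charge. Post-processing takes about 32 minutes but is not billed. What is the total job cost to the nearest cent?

Machine-time cost: 50.4 × 6.32 → $318.528.
Material cost: 447 × 735/1000 → $328.545.
Adding setup: 318.528 + 328.545 + 36 → 683.073 ≈ $683.07.

$683.07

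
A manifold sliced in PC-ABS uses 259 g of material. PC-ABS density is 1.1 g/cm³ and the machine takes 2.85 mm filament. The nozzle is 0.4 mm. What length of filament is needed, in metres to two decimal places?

36.91 m

Extruded volume: 259/1.1 = 235.4545 cm³ (235454.5 mm³).
Filament cross-section = π × (2.85/2)² = 6.3794 mm².
Length = 235454.5 / 6.3794 = 36908.57 mm = 36.91 m.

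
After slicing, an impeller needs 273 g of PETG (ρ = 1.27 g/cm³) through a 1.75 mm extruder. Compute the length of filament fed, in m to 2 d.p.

89.37 m

Volume = 273 g / 1.27 g·cm⁻³ = 214.9606 cm³ = 214960.6 mm³.
A = π r² = π × 0.875² = 2.4053 mm².
Length = 214960.6 / 2.4053 = 89369.56 mm = 89.37 m.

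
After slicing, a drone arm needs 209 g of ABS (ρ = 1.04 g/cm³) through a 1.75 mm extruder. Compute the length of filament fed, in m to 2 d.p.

Volume = 209 g / 1.04 g·cm⁻³ = 200.9615 cm³ = 200961.5 mm³.
A = π r² = π × 0.875² = 2.4053 mm².
Length = 200961.5 / 2.4053 = 83549.45 mm = 83.55 m.

83.55 m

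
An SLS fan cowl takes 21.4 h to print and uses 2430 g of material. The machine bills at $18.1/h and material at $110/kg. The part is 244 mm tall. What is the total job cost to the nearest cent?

Machine-time cost = 18.1 × 21.4, so $387.34.
Material charge = 110 × 2430/1000, so $267.30.
Total = 387.34 + 267.30 = $654.64.

$654.64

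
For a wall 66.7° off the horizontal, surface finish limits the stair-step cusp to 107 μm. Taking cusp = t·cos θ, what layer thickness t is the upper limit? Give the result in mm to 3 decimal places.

0.271 mm

Layer height = cusp / cos(66.7°) = 0.107 / 0.3955 = 0.271 mm.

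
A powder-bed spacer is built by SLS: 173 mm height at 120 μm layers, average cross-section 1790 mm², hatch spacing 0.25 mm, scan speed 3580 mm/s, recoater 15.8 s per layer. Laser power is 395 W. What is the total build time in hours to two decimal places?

Number of layers: 173 / 0.12 → 1442 (rounded up).
Hatch length per layer: 1790 / 0.25 → 7160 mm.
Scan time per layer: 7160 / 3580 → 2 s.
Time per layer: 2 + 15.8 → 17.8 s.
1442 layers × 17.8 s/layer = 25667.6 s, i.e. 7.13 hours.

7.13 hours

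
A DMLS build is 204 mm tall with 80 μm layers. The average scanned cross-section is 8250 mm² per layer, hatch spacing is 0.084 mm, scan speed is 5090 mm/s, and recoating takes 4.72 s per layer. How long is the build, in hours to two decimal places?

17.01 hours

Layer count = ceil(204 / 0.08) = 2550.
Per-layer scan distance = 8250 / 0.084 = 98214.3 mm.
Per-layer scan time = 98214.3 / 5090 = 19.2955 s.
Layer cycle = 19.2955 + 4.72, so 24.0155 s.
2550 layers × 24.0155 s/layer = 61239.525 s, i.e. 17.01 hours.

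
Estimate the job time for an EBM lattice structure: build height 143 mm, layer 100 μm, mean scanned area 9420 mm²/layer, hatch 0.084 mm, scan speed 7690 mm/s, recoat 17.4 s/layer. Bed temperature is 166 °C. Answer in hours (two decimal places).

12.70 hours

Number of layers: 143 / 0.1 → 1430 (rounded up).
Hatch length per layer = 9420 / 0.084 = 112142.9 mm.
Scan time per layer: 112142.9 / 7690 → 14.583 s.
Layer cycle = 14.583 + 17.4, so 31.983 s.
Total: 1430 × 31.983 s = 45735.69 s → 12.70 hours.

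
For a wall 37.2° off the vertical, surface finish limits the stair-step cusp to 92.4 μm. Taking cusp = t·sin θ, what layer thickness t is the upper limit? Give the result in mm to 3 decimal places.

0.153 mm

sin(37.2°) = 0.6046; t_max = 0.0924/0.6046 = 0.153 mm.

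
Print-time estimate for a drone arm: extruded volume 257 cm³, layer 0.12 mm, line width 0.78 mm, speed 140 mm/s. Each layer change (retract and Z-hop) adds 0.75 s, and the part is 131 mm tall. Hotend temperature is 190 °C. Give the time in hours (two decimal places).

5.68 hours

Extrusion cross-section: 0.12 × 0.78 → 0.0936 mm².
Toolpath length = 257 cm³ / 0.0936 mm² = 257000 / 0.0936 = 2745726.5 mm.
Extrusion time: 2745726.5 / 140 → 19612.3 s.
Layers = ⌈131/0.12⌉ = 1092.
Z-hop total: 1092 × 0.75 → 819 s.
Total = 19612.3 + 819 = 20431.3 s = 5.68 hours.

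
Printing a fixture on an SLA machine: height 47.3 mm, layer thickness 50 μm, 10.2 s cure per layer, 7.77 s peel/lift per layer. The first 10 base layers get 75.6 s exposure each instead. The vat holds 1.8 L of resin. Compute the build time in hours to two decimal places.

Number of layers: 47.3 / 0.05 → 946 (rounded up).
Base layers = 10 × (75.6 + 7.77), so 833.7 s.
Regular layers = 936 × (10.2 + 7.77), so 16819.92 s.
Total = 833.7 + 16819.92 = 17653.62 s = 4.90 hours.

4.90 hours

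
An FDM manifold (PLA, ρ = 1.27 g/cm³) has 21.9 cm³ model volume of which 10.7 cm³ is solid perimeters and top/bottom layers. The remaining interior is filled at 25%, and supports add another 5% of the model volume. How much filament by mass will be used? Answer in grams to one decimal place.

Interior volume: 21.9 − 10.7 → 11.2 cm³.
Deposited infill: 0.25 × 11.2 → 2.8 cm³.
Support = 0.05 × 21.9 = 1.095 cm³.
Deposited volume = 10.7 + 2.8 + 1.095, so 14.595 cm³.
Mass = 14.595 × 1.27 = 18.53565 g.

18.5 g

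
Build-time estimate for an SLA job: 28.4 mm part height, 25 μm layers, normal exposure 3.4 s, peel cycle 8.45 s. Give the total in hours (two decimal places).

3.74 hours

Layers = ⌈28.4/0.025⌉ = 1136.
Per-layer time: 3.4 + 8.45 → 11.85 s.
Total = 1136 × 11.85 = 13461.6 s = 3.74 hours.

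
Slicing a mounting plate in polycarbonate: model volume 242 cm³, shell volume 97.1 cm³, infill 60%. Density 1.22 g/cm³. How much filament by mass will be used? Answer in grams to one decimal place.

Volume inside the shell: 242 − 97.1 → 144.9 cm³.
Infill deposited = 0.60 × 144.9 = 86.94 cm³.
Total printed volume = 97.1 + 86.94 = 184.04 cm³.
Mass = 184.04 × 1.22 = 224.5288 g.

224.5 g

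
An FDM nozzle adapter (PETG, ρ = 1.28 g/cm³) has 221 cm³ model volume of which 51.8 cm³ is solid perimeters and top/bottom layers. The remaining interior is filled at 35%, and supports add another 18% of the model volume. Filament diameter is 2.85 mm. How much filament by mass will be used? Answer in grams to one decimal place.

193.0 g

Volume inside the shell: 221 − 51.8 → 169.2 cm³.
Deposited infill: 0.35 × 169.2 → 59.22 cm³.
Support: 0.18 × 221 → 39.78 cm³.
Deposited volume = 51.8 + 59.22 + 39.78 = 150.8 cm³.
Mass = 150.8 × 1.28 = 193.024 g.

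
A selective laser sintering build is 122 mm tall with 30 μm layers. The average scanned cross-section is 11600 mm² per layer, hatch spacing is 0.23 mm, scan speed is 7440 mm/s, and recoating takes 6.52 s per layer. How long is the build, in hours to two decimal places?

15.02 hours

Layers = ⌈122/0.03⌉ = 4067.
Per-layer scan distance: 11600 / 0.23 → 50434.8 mm.
Per-layer scan time = 50434.8 / 7440 = 6.7789 s.
Layer cycle = 6.7789 + 6.52, so 13.2989 s.
Build time = 4067 × 13.2989 = 54086.6263 s = 15.02 hours.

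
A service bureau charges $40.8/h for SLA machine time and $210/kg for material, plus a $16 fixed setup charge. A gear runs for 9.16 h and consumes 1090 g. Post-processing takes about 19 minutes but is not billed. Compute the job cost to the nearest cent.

$618.63

Time charge = 40.8 × 9.16 = $373.728.
Material charge: 210 × 1090/1000 → $228.90.
Adding setup: 373.728 + 228.90 + 16 → 618.628 ≈ $618.63.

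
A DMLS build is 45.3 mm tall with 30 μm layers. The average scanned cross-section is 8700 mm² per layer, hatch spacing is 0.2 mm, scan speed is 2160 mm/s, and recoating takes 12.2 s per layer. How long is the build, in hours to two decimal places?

13.56 hours

Number of layers: 45.3 / 0.03 → 1510 (rounded up).
Scan path per layer: 8700 / 0.2 → 43500 mm.
Scan time per layer = 43500 / 2160, so 20.1389 s.
Time per layer = 20.1389 + 12.2 = 32.3389 s.
Total: 1510 × 32.3389 s = 48831.739 s → 13.56 hours.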